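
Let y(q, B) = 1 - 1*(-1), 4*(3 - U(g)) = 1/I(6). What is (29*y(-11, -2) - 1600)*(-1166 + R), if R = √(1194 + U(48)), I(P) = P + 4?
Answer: 1797972 - 771*√478790/10 ≈ 1.7446e+6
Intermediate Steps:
I(P) = 4 + P
U(g) = 119/40 (U(g) = 3 - 1/(4*(4 + 6)) = 3 - ¼/10 = 3 - ¼*⅒ = 3 - 1/40 = 119/40)
y(q, B) = 2 (y(q, B) = 1 + 1 = 2)
R = √478790/20 (R = √(1194 + 119/40) = √(47879/40) = √478790/20 ≈ 34.597)
(29*y(-11, -2) - 1600)*(-1166 + R) = (29*2 - 1600)*(-1166 + √478790/20) = (58 - 1600)*(-1166 + √478790/20) = -1542*(-1166 + √478790/20) = 1797972 - 771*√478790/10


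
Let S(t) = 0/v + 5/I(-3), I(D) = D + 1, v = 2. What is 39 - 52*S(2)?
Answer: 169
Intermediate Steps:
I(D) = 1 + D
S(t) = -5/2 (S(t) = 0/2 + 5/(1 - 3) = 0*(1/2) + 5/(-2) = 0 + 5*(-1/2) = 0 - 5/2 = -5/2)
39 - 52*S(2) = 39 - 52*(-5/2) = 39 + 130 = 169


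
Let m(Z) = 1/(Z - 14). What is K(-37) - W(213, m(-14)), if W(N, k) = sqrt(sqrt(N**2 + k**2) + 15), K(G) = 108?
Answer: 108 - sqrt(2940 + 7*sqrt(35569297))/14 ≈ 92.900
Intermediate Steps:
m(Z) = 1/(-14 + Z)
W(N, k) = sqrt(15 + sqrt(N**2 + k**2))
K(-37) - W(213, m(-14)) = 108 - sqrt(15 + sqrt(213**2 + (1/(-14 - 14))**2)) = 108 - sqrt(15 + sqrt(45369 + (1/(-28))**2)) = 108 - sqrt(15 + sqrt(45369 + (-1/28)**2)) = 108 - sqrt(15 + sqrt(45369 + 1/784)) = 108 - sqrt(15 + sqrt(35569297/784)) = 108 - sqrt(15 + sqrt(35569297)/28)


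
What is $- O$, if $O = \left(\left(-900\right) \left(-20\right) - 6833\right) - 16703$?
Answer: $5536$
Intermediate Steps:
$O = -5536$ ($O = \left(18000 - 6833\right) - 16703 = 11167 - 16703 = -5536$)
$- O = \left(-1\right) \left(-5536\right) = 5536$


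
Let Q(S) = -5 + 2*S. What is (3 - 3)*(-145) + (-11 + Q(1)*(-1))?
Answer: -8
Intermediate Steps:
(3 - 3)*(-145) + (-11 + Q(1)*(-1)) = (3 - 3)*(-145) + (-11 + (-5 + 2*1)*(-1)) = 0*(-145) + (-11 + (-5 + 2)*(-1)) = 0 + (-11 - 3*(-1)) = 0 + (-11 + 3) = 0 - 8 = -8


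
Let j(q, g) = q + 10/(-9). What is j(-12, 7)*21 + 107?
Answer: -505/3 ≈ -168.33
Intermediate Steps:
j(q, g) = -10/9 + q (j(q, g) = q + 10*(-1/9) = q - 10/9 = -10/9 + q)
j(-12, 7)*21 + 107 = (-10/9 - 12)*21 + 107 = -118/9*21 + 107 = -826/3 + 107 = -505/3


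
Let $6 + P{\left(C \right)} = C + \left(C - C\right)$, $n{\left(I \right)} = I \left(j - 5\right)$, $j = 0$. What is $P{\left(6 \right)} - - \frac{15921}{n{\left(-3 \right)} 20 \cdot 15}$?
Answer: $\frac{1769}{500} \approx 3.538$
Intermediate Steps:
$n{\left(I \right)} = - 5 I$ ($n{\left(I \right)} = I \left(0 - 5\right) = I \left(-5\right) = - 5 I$)
$P{\left(C \right)} = -6 + C$ ($P{\left(C \right)} = -6 + \left(C + \left(C - C\right)\right) = -6 + \left(C + 0\right) = -6 + C$)
$P{\left(6 \right)} - - \frac{15921}{n{\left(-3 \right)} 20 \cdot 15} = \left(-6 + 6\right) - - \frac{15921}{\left(-5\right) \left(-3\right) 20 \cdot 15} = 0 - - \frac{15921}{15 \cdot 20 \cdot 15} = 0 - - \frac{15921}{300 \cdot 15} = 0 - - \frac{15921}{4500} = 0 - \left(-15921\right) \frac{1}{4500} = 0 - - \frac{1769}{500} = 0 + \frac{1769}{500} = \frac{1769}{500}$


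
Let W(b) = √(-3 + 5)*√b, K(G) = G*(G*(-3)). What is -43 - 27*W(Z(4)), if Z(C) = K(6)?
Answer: -43 - 162*I*√6 ≈ -43.0 - 396.82*I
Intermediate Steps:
K(G) = -3*G² (K(G) = G*(-3*G) = -3*G²)
Z(C) = -108 (Z(C) = -3*6² = -3*36 = -108)
W(b) = √2*√b
-43 - 27*W(Z(4)) = -43 - 27*√2*√(-108) = -43 - 27*√2*6*I*√3 = -43 - 162*I*√6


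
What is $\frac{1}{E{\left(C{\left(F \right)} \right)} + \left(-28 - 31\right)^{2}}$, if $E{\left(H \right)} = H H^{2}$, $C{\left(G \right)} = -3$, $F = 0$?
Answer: $\frac{1}{3454} \approx 0.00028952$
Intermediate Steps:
$E{\left(H \right)} = H^{3}$
$\frac{1}{E{\left(C{\left(F \right)} \right)} + \left(-28 - 31\right)^{2}} = \frac{1}{\left(-3\right)^{3} + \left(-28 - 31\right)^{2}} = \frac{1}{-27 + \left(-59\right)^{2}} = \frac{1}{-27 + 3481} = \frac{1}{3454}$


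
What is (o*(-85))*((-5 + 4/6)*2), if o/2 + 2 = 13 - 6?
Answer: 22100/3 ≈ 7366.7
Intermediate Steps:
o = 10 (o = -4 + 2*(13 - 6) = -4 + 2*7 = -4 + 14 = 10)
(o*(-85))*((-5 + 4/6)*2) = (10*(-85))*((-5 + 4/6)*2) = -850*(-5 + 4*(⅙))*2 = -850*(-5 + ⅔)*2 = -(-11050)*2/3 = -850*(-26/3) = 22100/3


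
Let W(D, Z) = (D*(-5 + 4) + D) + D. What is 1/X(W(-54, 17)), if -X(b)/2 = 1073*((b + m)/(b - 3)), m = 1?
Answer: -57/113738 ≈ -0.00050115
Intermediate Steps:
W(D, Z) = D (W(D, Z) = (D*(-1) + D) + D = (-D + D) + D = 0 + D = D)
X(b) = -2146*(1 + b)/(-3 + b) (X(b) = -2146*(b + 1)/(b - 3) = -2146*(1 + b)/(-3 + b))
1/X(W(-54, 17)) = 1/(2146*(-1 - 1*(-54))/(-3 - 54)) = 1/(2146*(-1 + 54)/(-57)) = 1/(2146*(-1/57)*53) = 1/(-113738/57) = -57/113738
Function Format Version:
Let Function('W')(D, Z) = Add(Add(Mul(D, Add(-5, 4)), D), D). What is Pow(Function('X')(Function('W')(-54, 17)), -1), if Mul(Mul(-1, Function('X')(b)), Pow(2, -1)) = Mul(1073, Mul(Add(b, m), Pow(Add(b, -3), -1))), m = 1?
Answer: Rational(-57, 113738) ≈ -0.00050115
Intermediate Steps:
Function('W')(D, Z) = D (Function('W')(D, Z) = Add(Add(Mul(D, -1), D), D) = Add(Add(Mul(-1, D), D), D) = Add(0, D) = D)
Function('X')(b) = Mul(-2146, Pow(Add(-3, b), -1), Add(1, b)) (Function('X')(b) = Mul(-2, Mul(1073, Mul(Add(b, 1), Pow(Add(b, -3), -1)))) = Mul(-2, Mul(1073, Mul(Add(1, b), Pow(Add(-3, b), -1)))) = Mul(-2, Mul(1073, Mul(Pow(Add(-3, b), -1), Add(1, b)))) = Mul(-2, Mul(1073, Pow(Add(-3, b), -1), Add(1, b))) = Mul(-2146, Pow(Add(-3, b), -1), Add(1, b)))
Pow(Function('X')(Function('W')(-54, 17)), -1) = Pow(Mul(2146, Pow(Add(-3, -54), -1), Add(-1, Mul(-1, -54))), -1) = Pow(Mul(2146, Pow(-57, -1), Add(-1, 54)), -1) = Pow(Mul(2146, Rational(-1, 57), 53), -1) = Pow(Rational(-113738, 57), -1) = Rational(-57, 113738)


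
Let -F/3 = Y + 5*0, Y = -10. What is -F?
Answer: -30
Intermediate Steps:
F = 30 (F = -3*(-10 + 5*0) = -3*(-10 + 0) = -3*(-10) = 30)
-F = -1*30 = -30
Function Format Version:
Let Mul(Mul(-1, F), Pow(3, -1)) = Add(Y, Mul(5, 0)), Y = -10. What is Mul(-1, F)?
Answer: -30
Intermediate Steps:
F = 30 (F = Mul(-3, Add(-10, Mul(5, 0))) = Mul(-3, Add(-10, 0)) = Mul(-3, -10) = 30)
Mul(-1, F) = Mul(-1, 30) = -30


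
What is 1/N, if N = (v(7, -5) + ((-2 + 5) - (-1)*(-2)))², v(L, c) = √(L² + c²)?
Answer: (1 + √74)⁻² ≈ 0.010845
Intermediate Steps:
N = (1 + √74)² (N = (√(7² + (-5)²) + ((-2 + 5) - (-1)*(-2)))² = (√(49 + 25) + (3 - 1*2))² = (√74 + (3 - 2))² = (√74 + 1)² = (1 + √74)² ≈ 92.205)
1/N = 1/((1 + √74)²) = (1 + √74)⁻²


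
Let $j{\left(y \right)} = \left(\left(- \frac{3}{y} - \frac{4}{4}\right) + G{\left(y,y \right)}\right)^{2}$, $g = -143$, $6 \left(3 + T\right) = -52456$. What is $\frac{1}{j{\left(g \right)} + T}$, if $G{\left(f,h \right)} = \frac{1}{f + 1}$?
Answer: $- \frac{1237000908}{10817194846145} \approx -0.00011436$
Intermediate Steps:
$T = - \frac{26237}{3}$ ($T = -3 + \frac{1}{6} \left(-52456\right) = -3 - \frac{26228}{3} = - \frac{26237}{3} \approx -8745.7$)
$G{\left(f,h \right)} = \frac{1}{1 + f}$
$j{\left(y \right)} = \left(-1 + \frac{1}{1 + y} - \frac{3}{y}\right)^{2}$ ($j{\left(y \right)} = \left(\left(- \frac{3}{y} - \frac{4}{4}\right) + \frac{1}{1 + y}\right)^{2} = \left(\left(- \frac{3}{y} - 1\right) + \frac{1}{1 + y}\right)^{2} = \left(\left(-1 - \frac{3}{y}\right) + \frac{1}{1 + y}\right)^{2} = \left(-1 + \frac{1}{1 + y} - \frac{3}{y}\right)^{2}$)
$\frac{1}{j{\left(g \right)} + T} = \frac{1}{\frac{\left(\left(-1\right) \left(-143\right) + \left(1 - 143\right) \left(3 - 143\right)\right)^{2}}{20449 \left(1 - 143\right)^{2}} - \frac{26237}{3}} = \frac{1}{\frac{\left(143 - -19880\right)^{2}}{20449 \cdot 20164} - \frac{26237}{3}} = \frac{1}{\frac{1}{20449} \cdot \frac{1}{20164} \left(143 + 19880\right)^{2} - \frac{26237}{3}} = \frac{1}{\frac{1}{20449} \cdot \frac{1}{20164} \cdot 20023^{2} - \frac{26237}{3}} = \frac{1}{\frac{1}{20449} \cdot \frac{1}{20164} \cdot 400920529 - \frac{26237}{3}} = \frac{1}{\frac{400920529}{412333636} - \frac{26237}{3}} = \frac{1}{- \frac{10817194846145}{1237000908}} = - \frac{1237000908}{10817194846145}$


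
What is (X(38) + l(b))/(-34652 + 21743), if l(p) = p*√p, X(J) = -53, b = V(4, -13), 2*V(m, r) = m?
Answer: 53/12909 - 2*√2/12909 ≈ 0.0038866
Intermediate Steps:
V(m, r) = m/2
b = 2 (b = (½)*4 = 2)
l(p) = p^(3/2)
(X(38) + l(b))/(-34652 + 21743) = (-53 + 2^(3/2))/(-34652 + 21743) = (-53 + 2*√2)/(-12909) = (-53 + 2*√2)*(-1/12909) = 53/12909 - 2*√2/12909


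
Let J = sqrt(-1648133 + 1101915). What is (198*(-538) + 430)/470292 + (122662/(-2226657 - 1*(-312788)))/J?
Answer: -53047/235146 + 61331*I*sqrt(546218)/522694848721 ≈ -0.22559 + 8.6719e-5*I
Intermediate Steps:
J = I*sqrt(546218) (J = sqrt(-546218) = I*sqrt(546218) ≈ 739.07*I)
(198*(-538) + 430)/470292 + (122662/(-2226657 - 1*(-312788)))/J = (198*(-538) + 430)/470292 + (122662/(-2226657 - 1*(-312788)))/((I*sqrt(546218))) = (-106524 + 430)*(1/470292) + (122662/(-2226657 + 312788))*(-I*sqrt(546218)/546218) = -106094*1/470292 + (122662/(-1913869))*(-I*sqrt(546218)/546218) = -53047/235146 + (122662*(-1/1913869))*(-I*sqrt(546218)/546218) = -53047/235146 - (-61331)*I*sqrt(546218)/522694848721 = -53047/235146 + 61331*I*sqrt(546218)/522694848721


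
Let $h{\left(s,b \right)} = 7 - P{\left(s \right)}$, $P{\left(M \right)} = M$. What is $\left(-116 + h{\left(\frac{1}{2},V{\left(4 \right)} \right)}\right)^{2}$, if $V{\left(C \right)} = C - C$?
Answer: $\frac{47961}{4} \approx 11990.0$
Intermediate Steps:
$V{\left(C \right)} = 0$
$h{\left(s,b \right)} = 7 - s$
$\left(-116 + h{\left(\frac{1}{2},V{\left(4 \right)} \right)}\right)^{2} = \left(-116 + \left(7 - \frac{1}{2}\right)\right)^{2} = \left(-116 + \frac{13}{2}\right)^{2} = \left(- \frac{219}{2}\right)^{2} = \frac{47961}{4}$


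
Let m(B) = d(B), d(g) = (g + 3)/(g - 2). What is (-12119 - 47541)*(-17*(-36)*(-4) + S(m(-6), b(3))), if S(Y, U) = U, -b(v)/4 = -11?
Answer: 143422640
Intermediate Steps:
b(v) = 44 (b(v) = -4*(-11) = 44)
d(g) = (3 + g)/(-2 + g)
m(B) = (3 + B)/(-2 + B)
(-12119 - 47541)*(-17*(-36)*(-4) + S(m(-6), b(3))) = (-12119 - 47541)*(-17*(-36)*(-4) + 44) = -59660*(612*(-4) + 44) = -59660*(-2448 + 44) = -59660*(-2404) = 143422640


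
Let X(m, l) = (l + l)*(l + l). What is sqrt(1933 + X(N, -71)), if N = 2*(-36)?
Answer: sqrt(22097) ≈ 148.65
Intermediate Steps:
N = -72
X(m, l) = 4*l**2 (X(m, l) = (2*l)*(2*l) = 4*l**2)
sqrt(1933 + X(N, -71)) = sqrt(1933 + 4*(-71)**2) = sqrt(1933 + 4*5041) = sqrt(1933 + 20164) = sqrt(22097)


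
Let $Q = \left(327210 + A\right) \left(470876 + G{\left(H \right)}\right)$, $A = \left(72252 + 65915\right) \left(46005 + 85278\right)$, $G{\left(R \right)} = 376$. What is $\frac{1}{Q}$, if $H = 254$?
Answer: $\frac{1}{8548183981819692} \approx 1.1698 \cdot 10^{-16}$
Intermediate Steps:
$A = 18138978261$ ($A = 138167 \cdot 131283 = 18138978261$)
$Q = 8548183981819692$ ($Q = \left(327210 + 18138978261\right) \left(470876 + 376\right) = 18139305471 \cdot 471252 = 8548183981819692$)
$\frac{1}{Q} = \frac{1}{8548183981819692}$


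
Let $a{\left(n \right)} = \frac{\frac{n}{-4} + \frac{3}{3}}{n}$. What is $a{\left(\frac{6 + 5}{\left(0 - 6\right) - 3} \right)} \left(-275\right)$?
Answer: $\frac{1175}{4} \approx 293.75$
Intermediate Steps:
$a{\left(n \right)} = \frac{1 - \frac{n}{4}}{n}$ ($a{\left(n \right)} = \frac{n \left(- \frac{1}{4}\right) + 3 \cdot \frac{1}{3}}{n} = \frac{- \frac{n}{4} + 1}{n} = \frac{1 - \frac{n}{4}}{n}$)
$a{\left(\frac{6 + 5}{\left(0 - 6\right) - 3} \right)} \left(-275\right) = \frac{4 - \frac{6 + 5}{\left(0 - 6\right) - 3}}{4 \frac{6 + 5}{\left(0 - 6\right) - 3}} \left(-275\right) = \frac{4 - \frac{11}{\left(0 - 6\right) - 3}}{4 \frac{11}{\left(0 - 6\right) - 3}} \left(-275\right) = \frac{4 - \frac{11}{-6 - 3}}{4 \frac{11}{-6 - 3}} \left(-275\right) = \frac{4 - \frac{11}{-9}}{4 \frac{11}{-9}} \left(-275\right) = \frac{4 - 11 \left(- \frac{1}{9}\right)}{4 \cdot 11 \left(- \frac{1}{9}\right)} \left(-275\right) = \frac{4 - - \frac{11}{9}}{4 \left(- \frac{11}{9}\right)} \left(-275\right) = \frac{1}{4} \left(- \frac{9}{11}\right) \left(4 + \frac{11}{9}\right) \left(-275\right) = \frac{1}{4} \left(- \frac{9}{11}\right) \frac{47}{9} \left(-275\right) = \left(- \frac{47}{44}\right) \left(-275\right) = \frac{1175}{4}$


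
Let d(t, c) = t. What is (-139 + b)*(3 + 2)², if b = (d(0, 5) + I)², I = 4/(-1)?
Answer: -3075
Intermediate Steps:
I = -4 (I = 4*(-1) = -4)
b = 16 (b = (0 - 4)² = (-4)² = 16)
(-139 + b)*(3 + 2)² = (-139 + 16)*(3 + 2)² = -123*5² = -123*25 = -3075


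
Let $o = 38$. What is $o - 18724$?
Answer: $-18686$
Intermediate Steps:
$o - 18724 = 38 - 18724 = -18686$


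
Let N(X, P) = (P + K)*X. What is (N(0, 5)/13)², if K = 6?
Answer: 0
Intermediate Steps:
N(X, P) = X*(6 + P) (N(X, P) = (P + 6)*X = (6 + P)*X = X*(6 + P))
(N(0, 5)/13)² = ((0*(6 + 5))/13)² = ((0*11)*(1/13))² = (0*(1/13))² = 0² = 0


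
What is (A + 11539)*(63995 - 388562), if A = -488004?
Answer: 154644815655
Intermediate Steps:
(A + 11539)*(63995 - 388562) = (-488004 + 11539)*(63995 - 388562) = -476465*(-324567) = 154644815655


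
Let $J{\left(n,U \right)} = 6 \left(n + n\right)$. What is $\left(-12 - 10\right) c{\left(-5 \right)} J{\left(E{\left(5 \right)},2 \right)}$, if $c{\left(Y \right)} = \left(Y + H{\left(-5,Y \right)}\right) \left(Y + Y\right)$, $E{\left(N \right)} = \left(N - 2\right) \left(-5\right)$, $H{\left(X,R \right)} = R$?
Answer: $396000$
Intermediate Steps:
$E{\left(N \right)} = 10 - 5 N$ ($E{\left(N \right)} = \left(-2 + N\right) \left(-5\right) = 10 - 5 N$)
$J{\left(n,U \right)} = 12 n$ ($J{\left(n,U \right)} = 6 \cdot 2 n = 12 n$)
$c{\left(Y \right)} = 4 Y^{2}$ ($c{\left(Y \right)} = \left(Y + Y\right) \left(Y + Y\right) = 2 Y 2 Y = 4 Y^{2}$)
$\left(-12 - 10\right) c{\left(-5 \right)} J{\left(E{\left(5 \right)},2 \right)} = \left(-12 - 10\right) 4 \left(-5\right)^{2} \cdot 12 \left(10 - 25\right) = \left(-12 - 10\right) 4 \cdot 25 \cdot 12 \left(10 - 25\right) = \left(-22\right) 100 \cdot 12 \left(-15\right) = \left(-2200\right) \left(-180\right) = 396000$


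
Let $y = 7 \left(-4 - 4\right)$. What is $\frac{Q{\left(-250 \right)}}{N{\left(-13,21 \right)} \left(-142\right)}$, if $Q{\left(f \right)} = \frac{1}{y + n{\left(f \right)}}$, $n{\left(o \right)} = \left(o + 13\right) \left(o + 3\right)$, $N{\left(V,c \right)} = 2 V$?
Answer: $\frac{1}{215919236} \approx 4.6314 \cdot 10^{-9}$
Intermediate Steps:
$y = -56$ ($y = 7 \left(-8\right) = -56$)
$n{\left(o \right)} = \left(3 + o\right) \left(13 + o\right)$ ($n{\left(o \right)} = \left(13 + o\right) \left(3 + o\right) = \left(3 + o\right) \left(13 + o\right)$)
$Q{\left(f \right)} = \frac{1}{-17 + f^{2} + 16 f}$ ($Q{\left(f \right)} = \frac{1}{-56 + \left(39 + f^{2} + 16 f\right)} = \frac{1}{-17 + f^{2} + 16 f}$)
$\frac{Q{\left(-250 \right)}}{N{\left(-13,21 \right)} \left(-142\right)} = \frac{1}{\left(-17 + \left(-250\right)^{2} + 16 \left(-250\right)\right) 2 \left(-13\right) \left(-142\right)} = \frac{1}{\left(-17 + 62500 - 4000\right) \left(\left(-26\right) \left(-142\right)\right)} = \frac{1}{58483 \cdot 3692} = \frac{1}{58483} \cdot \frac{1}{3692} = \frac{1}{215919236}$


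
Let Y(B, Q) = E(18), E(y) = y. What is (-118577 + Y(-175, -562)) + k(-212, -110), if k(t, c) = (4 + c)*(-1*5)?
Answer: -118029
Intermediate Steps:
k(t, c) = -20 - 5*c (k(t, c) = (4 + c)*(-5) = -20 - 5*c)
Y(B, Q) = 18
(-118577 + Y(-175, -562)) + k(-212, -110) = (-118577 + 18) + (-20 - 5*(-110)) = -118559 + (-20 + 550) = -118559 + 530 = -118029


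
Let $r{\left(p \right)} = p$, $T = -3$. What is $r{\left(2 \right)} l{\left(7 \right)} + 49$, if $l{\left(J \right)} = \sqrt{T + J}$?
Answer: $53$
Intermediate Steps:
$l{\left(J \right)} = \sqrt{-3 + J}$
$r{\left(2 \right)} l{\left(7 \right)} + 49 = 2 \sqrt{-3 + 7} + 49 = 2 \sqrt{4} + 49 = 2 \cdot 2 + 49 = 4 + 49 = 53$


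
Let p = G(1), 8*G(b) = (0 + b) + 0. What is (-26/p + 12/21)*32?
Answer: -46464/7 ≈ -6637.7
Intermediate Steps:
G(b) = b/8 (G(b) = ((0 + b) + 0)/8 = (b + 0)/8 = b/8)
p = ⅛ (p = (⅛)*1 = ⅛ ≈ 0.12500)
(-26/p + 12/21)*32 = (-26/⅛ + 12/21)*32 = (-26*8 + 12*(1/21))*32 = (-208 + 4/7)*32 = -1452/7*32 = -46464/7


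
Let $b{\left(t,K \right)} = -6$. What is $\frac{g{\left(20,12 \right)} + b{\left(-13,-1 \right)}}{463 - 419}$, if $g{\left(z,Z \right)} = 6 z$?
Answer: $\frac{57}{22} \approx 2.5909$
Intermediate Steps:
$\frac{g{\left(20,12 \right)} + b{\left(-13,-1 \right)}}{463 - 419} = \frac{6 \cdot 20 - 6}{463 - 419} = \frac{120 - 6}{44} = 114 \cdot \frac{1}{44} = \frac{57}{22}$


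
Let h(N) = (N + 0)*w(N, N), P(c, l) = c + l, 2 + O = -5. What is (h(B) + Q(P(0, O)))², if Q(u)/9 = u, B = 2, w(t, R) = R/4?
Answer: 3844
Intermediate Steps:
w(t, R) = R/4 (w(t, R) = R*(¼) = R/4)
O = -7 (O = -2 - 5 = -7)
Q(u) = 9*u
h(N) = N²/4 (h(N) = (N + 0)*(N/4) = N*(N/4) = N²/4)
(h(B) + Q(P(0, O)))² = ((¼)*2² + 9*(0 - 7))² = ((¼)*4 + 9*(-7))² = (1 - 63)² = (-62)² = 3844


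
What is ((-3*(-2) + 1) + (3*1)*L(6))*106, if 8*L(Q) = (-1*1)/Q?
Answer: 5883/8 ≈ 735.38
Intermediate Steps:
L(Q) = -1/(8*Q) (L(Q) = ((-1*1)/Q)/8 = (-1/Q)/8 = -1/(8*Q))
((-3*(-2) + 1) + (3*1)*L(6))*106 = ((-3*(-2) + 1) + (3*1)*(-⅛/6))*106 = ((6 + 1) + 3*(-⅛*⅙))*106 = (7 + 3*(-1/48))*106 = (7 - 1/16)*106 = (111/16)*106 = 5883/8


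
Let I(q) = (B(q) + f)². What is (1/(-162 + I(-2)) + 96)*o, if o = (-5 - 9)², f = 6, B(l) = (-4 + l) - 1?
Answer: 432740/23 ≈ 18815.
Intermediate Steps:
B(l) = -5 + l
o = 196 (o = (-14)² = 196)
I(q) = (1 + q)² (I(q) = ((-5 + q) + 6)² = (1 + q)²)
(1/(-162 + I(-2)) + 96)*o = (1/(-162 + (1 - 2)²) + 96)*196 = (1/(-162 + (-1)²) + 96)*196 = (1/(-162 + 1) + 96)*196 = (1/(-161) + 96)*196 = (-1/161 + 96)*196 = (15455/161)*196 = 432740/23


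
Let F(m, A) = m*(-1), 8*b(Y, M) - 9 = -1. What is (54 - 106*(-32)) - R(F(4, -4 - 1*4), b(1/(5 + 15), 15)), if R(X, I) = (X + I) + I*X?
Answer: 3453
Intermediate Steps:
b(Y, M) = 1 (b(Y, M) = 9/8 + (⅛)*(-1) = 9/8 - ⅛ = 1)
F(m, A) = -m
R(X, I) = I + X + I*X (R(X, I) = (I + X) + I*X = I + X + I*X)
(54 - 106*(-32)) - R(F(4, -4 - 1*4), b(1/(5 + 15), 15)) = (54 - 106*(-32)) - (1 - 1*4 + 1*(-1*4)) = (54 + 3392) - (1 - 4 + 1*(-4)) = 3446 - (1 - 4 - 4) = 3446 - 1*(-7) = 3446 + 7 = 3453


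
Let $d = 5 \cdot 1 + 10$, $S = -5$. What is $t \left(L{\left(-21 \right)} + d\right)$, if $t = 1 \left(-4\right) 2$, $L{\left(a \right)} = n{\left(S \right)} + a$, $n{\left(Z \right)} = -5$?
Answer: $88$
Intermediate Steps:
$L{\left(a \right)} = -5 + a$
$t = -8$ ($t = \left(-4\right) 2 = -8$)
$d = 15$ ($d = 5 + 10 = 15$)
$t \left(L{\left(-21 \right)} + d\right) = - 8 \left(\left(-5 - 21\right) + 15\right) = - 8 \left(-26 + 15\right) = \left(-8\right) \left(-11\right) = 88$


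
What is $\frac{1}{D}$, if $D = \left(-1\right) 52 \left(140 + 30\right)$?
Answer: $- \frac{1}{8840} \approx -0.00011312$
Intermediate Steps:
$D = -8840$ ($D = \left(-52\right) 170 = -8840$)
$\frac{1}{D} = \frac{1}{-8840} = - \frac{1}{8840}$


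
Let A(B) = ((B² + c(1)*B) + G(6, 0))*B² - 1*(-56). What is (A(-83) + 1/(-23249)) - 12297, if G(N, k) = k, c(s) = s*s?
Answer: 1089780437956/23249 ≈ 4.6874e+7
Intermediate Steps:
c(s) = s²
A(B) = 56 + B²*(B + B²) (A(B) = ((B² + 1²*B) + 0)*B² - 1*(-56) = ((B² + 1*B) + 0)*B² + 56 = ((B² + B) + 0)*B² + 56 = ((B + B²) + 0)*B² + 56 = (B + B²)*B² + 56 = B²*(B + B²) + 56 = 56 + B²*(B + B²))
(A(-83) + 1/(-23249)) - 12297 = ((56 + (-83)³ + (-83)⁴) + 1/(-23249)) - 12297 = ((56 - 571787 + 47458321) - 1/23249) - 12297 = (46886590 - 1/23249) - 12297 = 1090066330909/23249 - 12297 = 1089780437956/23249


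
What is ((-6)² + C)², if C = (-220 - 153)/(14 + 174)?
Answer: 40896025/35344 ≈ 1157.1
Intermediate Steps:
C = -373/188 ≈ -1.9840
((-6)² + C)² = ((-6)² - 373/188)² = (36 - 373/188)² = (6395/188)² = 40896025/35344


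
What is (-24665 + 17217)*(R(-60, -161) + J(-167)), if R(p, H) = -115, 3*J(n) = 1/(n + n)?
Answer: 429120244/501 ≈ 8.5653e+5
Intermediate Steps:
J(n) = 1/(6*n) (J(n) = 1/(3*(n + n)) = 1/(3*((2*n))) = (1/(2*n))/3 = 1/(6*n))
(-24665 + 17217)*(R(-60, -161) + J(-167)) = (-24665 + 17217)*(-115 + (1/6)/(-167)) = -7448*(-115 + (1/6)*(-1/167)) = -7448*(-115 - 1/1002) = -7448*(-115231/1002) = 429120244/501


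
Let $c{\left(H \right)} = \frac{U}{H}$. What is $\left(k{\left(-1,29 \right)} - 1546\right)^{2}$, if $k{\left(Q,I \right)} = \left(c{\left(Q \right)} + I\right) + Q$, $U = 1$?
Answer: $2307361$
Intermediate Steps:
$c{\left(H \right)} = \frac{1}{H}$ ($c{\left(H \right)} = 1 \frac{1}{H} = \frac{1}{H}$)
$k{\left(Q,I \right)} = I + Q + \frac{1}{Q}$ ($k{\left(Q,I \right)} = \left(\frac{1}{Q} + I\right) + Q = \left(I + \frac{1}{Q}\right) + Q = I + Q + \frac{1}{Q}$)
$\left(k{\left(-1,29 \right)} - 1546\right)^{2} = \left(\left(29 - 1 + \frac{1}{-1}\right) - 1546\right)^{2} = \left(\left(29 - 1 - 1\right) - 1546\right)^{2} = \left(27 - 1546\right)^{2} = \left(-1519\right)^{2} = 2307361$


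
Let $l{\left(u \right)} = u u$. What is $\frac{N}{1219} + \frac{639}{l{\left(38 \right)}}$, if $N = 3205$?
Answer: $\frac{5406961}{1760236} \approx 3.0717$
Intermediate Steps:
$l{\left(u \right)} = u^{2}$
$\frac{N}{1219} + \frac{639}{l{\left(38 \right)}} = \frac{3205}{1219} + \frac{639}{38^{2}} = 3205 \cdot \frac{1}{1219} + \frac{639}{1444} = \frac{3205}{1219} + 639 \cdot \frac{1}{1444} = \frac{3205}{1219} + \frac{639}{1444} = \frac{5406961}{1760236}$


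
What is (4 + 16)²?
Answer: 400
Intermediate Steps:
(4 + 16)² = 20² = 400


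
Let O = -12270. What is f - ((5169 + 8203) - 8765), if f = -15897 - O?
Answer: -8234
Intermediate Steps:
f = -3627 (f = -15897 - 1*(-12270) = -15897 + 12270 = -3627)
f - ((5169 + 8203) - 8765) = -3627 - ((5169 + 8203) - 8765) = -3627 - (13372 - 8765) = -3627 - 1*4607 = -3627 - 4607 = -8234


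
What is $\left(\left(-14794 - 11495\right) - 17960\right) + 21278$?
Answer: $-22971$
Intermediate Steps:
$\left(\left(-14794 - 11495\right) - 17960\right) + 21278 = \left(-26289 - 17960\right) + 21278 = -44249 + 21278 = -22971$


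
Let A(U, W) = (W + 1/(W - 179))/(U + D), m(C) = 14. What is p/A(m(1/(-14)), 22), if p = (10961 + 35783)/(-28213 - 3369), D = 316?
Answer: -403634440/18175441 ≈ -22.208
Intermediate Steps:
A(U, W) = (W + 1/(-179 + W))/(316 + U) (A(U, W) = (W + 1/(W - 179))/(U + 316) = (W + 1/(-179 + W))/(316 + U))
p = -23372/15791 (p = 46744/(-31582) = 46744*(-1/31582) = -23372/15791 ≈ -1.4801)
p/A(m(1/(-14)), 22) = -23372*(-56564 - 179*14 + 316*22 + 14*22)/(1 + 22² - 179*22)/15791 = -23372*(-56564 - 2506 + 6952 + 308)/(1 + 484 - 3938)/15791 = -23372/(15791*(-3453/(-51810))) = -23372/(15791*((-1/51810*(-3453)))) = -23372/(15791*1151/17270) = -23372/15791*17270/1151 = -403634440/18175441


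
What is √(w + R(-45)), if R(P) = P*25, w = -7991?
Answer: 2*I*√2279 ≈ 95.478*I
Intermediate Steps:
R(P) = 25*P
√(w + R(-45)) = √(-7991 + 25*(-45)) = √(-7991 - 1125) = √(-9116) = 2*I*√2279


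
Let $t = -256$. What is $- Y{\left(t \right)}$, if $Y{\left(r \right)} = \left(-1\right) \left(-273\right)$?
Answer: $-273$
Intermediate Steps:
$Y{\left(r \right)} = 273$
$- Y{\left(t \right)} = \left(-1\right) 273 = -273$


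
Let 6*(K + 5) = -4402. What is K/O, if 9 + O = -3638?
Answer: 2216/10941 ≈ 0.20254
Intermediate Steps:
K = -2216/3 (K = -5 + (⅙)*(-4402) = -5 - 2201/3 = -2216/3 ≈ -738.67)
O = -3647 (O = -9 - 3638 = -3647)
K/O = -2216/3/(-3647) = -2216/3*(-1/3647) = 2216/10941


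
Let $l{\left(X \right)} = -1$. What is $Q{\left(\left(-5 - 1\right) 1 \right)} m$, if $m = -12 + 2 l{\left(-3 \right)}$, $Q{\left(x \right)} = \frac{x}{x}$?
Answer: $-14$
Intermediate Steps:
$Q{\left(x \right)} = 1$
$m = -14$ ($m = -12 + 2 \left(-1\right) = -12 - 2 = -14$)
$Q{\left(\left(-5 - 1\right) 1 \right)} m = 1 \left(-14\right) = -14$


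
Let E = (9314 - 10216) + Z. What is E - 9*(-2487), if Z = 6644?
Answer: 28125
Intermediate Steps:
E = 5742 (E = (9314 - 10216) + 6644 = -902 + 6644 = 5742)
E - 9*(-2487) = 5742 - 9*(-2487) = 5742 + 22383 = 28125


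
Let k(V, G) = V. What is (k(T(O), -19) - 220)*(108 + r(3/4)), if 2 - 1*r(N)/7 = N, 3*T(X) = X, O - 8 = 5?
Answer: -302149/12 ≈ -25179.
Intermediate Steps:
O = 13 (O = 8 + 5 = 13)
T(X) = X/3
r(N) = 14 - 7*N
(k(T(O), -19) - 220)*(108 + r(3/4)) = ((1/3)*13 - 220)*(108 + (14 - 21/4)) = (13/3 - 220)*(108 + (14 - 21/4)) = -647*(108 + (14 - 7*3/4))/3 = -647*(108 + (14 - 21/4))/3 = -647*(108 + 35/4)/3 = -647/3*467/4 = -302149/12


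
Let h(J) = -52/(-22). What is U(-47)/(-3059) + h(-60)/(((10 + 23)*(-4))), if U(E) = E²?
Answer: -1643501/2220834 ≈ -0.74004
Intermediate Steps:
h(J) = 26/11 (h(J) = -52*(-1/22) = 26/11)
U(-47)/(-3059) + h(-60)/(((10 + 23)*(-4))) = (-47)²/(-3059) + 26/(11*(((10 + 23)*(-4)))) = 2209*(-1/3059) + 26/(11*((33*(-4)))) = -2209/3059 + (26/11)/(-132) = -2209/3059 + (26/11)*(-1/132) = -2209/3059 - 13/726 = -1643501/2220834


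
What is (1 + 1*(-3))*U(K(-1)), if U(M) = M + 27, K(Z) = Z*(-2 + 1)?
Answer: -56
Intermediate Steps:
K(Z) = -Z (K(Z) = Z*(-1) = -Z)
U(M) = 27 + M
(1 + 1*(-3))*U(K(-1)) = (1 + 1*(-3))*(27 - 1*(-1)) = (1 - 3)*(27 + 1) = -2*28 = -56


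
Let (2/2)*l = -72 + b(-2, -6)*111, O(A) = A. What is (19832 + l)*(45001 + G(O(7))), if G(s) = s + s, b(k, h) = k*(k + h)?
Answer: 969443040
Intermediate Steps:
b(k, h) = k*(h + k)
G(s) = 2*s
l = 1704 (l = -72 - 2*(-6 - 2)*111 = -72 - 2*(-8)*111 = -72 + 16*111 = -72 + 1776 = 1704)
(19832 + l)*(45001 + G(O(7))) = (19832 + 1704)*(45001 + 2*7) = 21536*(45001 + 14) = 21536*45015 = 969443040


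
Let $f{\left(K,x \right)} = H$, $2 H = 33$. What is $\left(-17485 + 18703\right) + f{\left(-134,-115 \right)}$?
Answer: $\frac{2469}{2} \approx 1234.5$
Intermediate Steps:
$H = \frac{33}{2}$ ($H = \frac{1}{2} \cdot 33 = \frac{33}{2} \approx 16.5$)
$f{\left(K,x \right)} = \frac{33}{2}$
$\left(-17485 + 18703\right) + f{\left(-134,-115 \right)} = \left(-17485 + 18703\right) + \frac{33}{2} = 1218 + \frac{33}{2} = \frac{2469}{2}$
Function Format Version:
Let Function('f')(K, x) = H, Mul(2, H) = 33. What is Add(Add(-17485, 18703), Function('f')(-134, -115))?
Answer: Rational(2469, 2) ≈ 1234.5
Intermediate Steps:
H = Rational(33, 2) (H = Mul(Rational(1, 2), 33) = Rational(33, 2) ≈ 16.500)
Function('f')(K, x) = Rational(33, 2)
Add(Add(-17485, 18703), Function('f')(-134, -115)) = Add(Add(-17485, 18703), Rational(33, 2)) = Add(1218, Rational(33, 2)) = Rational(2469, 2)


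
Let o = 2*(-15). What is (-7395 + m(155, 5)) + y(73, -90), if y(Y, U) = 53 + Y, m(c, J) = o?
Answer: -7299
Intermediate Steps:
o = -30
m(c, J) = -30
(-7395 + m(155, 5)) + y(73, -90) = (-7395 - 30) + (53 + 73) = -7425 + 126 = -7299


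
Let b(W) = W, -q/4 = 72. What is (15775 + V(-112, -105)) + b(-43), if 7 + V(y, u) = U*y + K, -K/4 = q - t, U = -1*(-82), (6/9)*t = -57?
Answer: 7351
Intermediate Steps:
q = -288 (q = -4*72 = -288)
t = -171/2 (t = (3/2)*(-57) = -171/2 ≈ -85.500)
U = 82
K = 810 (K = -4*(-288 - 1*(-171/2)) = -4*(-288 + 171/2) = -4*(-405/2) = 810)
V(y, u) = 803 + 82*y (V(y, u) = -7 + (82*y + 810) = -7 + (810 + 82*y) = 803 + 82*y)
(15775 + V(-112, -105)) + b(-43) = (15775 + (803 + 82*(-112))) - 43 = (15775 + (803 - 9184)) - 43 = (15775 - 8381) - 43 = 7394 - 43 = 7351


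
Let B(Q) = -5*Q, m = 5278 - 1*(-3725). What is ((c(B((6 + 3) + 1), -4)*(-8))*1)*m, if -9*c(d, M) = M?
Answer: -96032/3 ≈ -32011.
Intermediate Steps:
m = 9003 (m = 5278 + 3725 = 9003)
c(d, M) = -M/9
((c(B((6 + 3) + 1), -4)*(-8))*1)*m = ((-⅑*(-4)*(-8))*1)*9003 = (((4/9)*(-8))*1)*9003 = -32/9*1*9003 = -32/9*9003 = -96032/3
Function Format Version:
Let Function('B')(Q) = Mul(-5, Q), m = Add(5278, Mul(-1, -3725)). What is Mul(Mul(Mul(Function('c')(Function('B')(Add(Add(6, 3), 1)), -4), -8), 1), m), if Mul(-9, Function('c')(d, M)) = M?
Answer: Rational(-96032, 3) ≈ -32011.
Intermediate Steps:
m = 9003 (m = Add(5278, 3725) = 9003)
Function('c')(d, M) = Mul(Rational(-1, 9), M)
Mul(Mul(Mul(Function('c')(Function('B')(Add(Add(6, 3), 1)), -4), -8), 1), m) = Mul(Mul(Mul(Mul(Rational(-1, 9), -4), -8), 1), 9003) = Mul(Mul(Mul(Rational(4, 9), -8), 1), 9003) = Mul(Mul(Rational(-32, 9), 1), 9003) = Mul(Rational(-32, 9), 9003) = Rational(-96032, 3)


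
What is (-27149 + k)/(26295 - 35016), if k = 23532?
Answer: 3617/8721 ≈ 0.41475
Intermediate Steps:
(-27149 + k)/(26295 - 35016) = (-27149 + 23532)/(26295 - 35016) = -3617/(-8721) = -3617*(-1/8721) = 3617/8721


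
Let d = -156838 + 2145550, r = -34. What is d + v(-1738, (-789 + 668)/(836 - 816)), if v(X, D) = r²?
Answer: 1989868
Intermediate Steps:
v(X, D) = 1156 (v(X, D) = (-34)² = 1156)
d = 1988712
d + v(-1738, (-789 + 668)/(836 - 816)) = 1988712 + 1156 = 1989868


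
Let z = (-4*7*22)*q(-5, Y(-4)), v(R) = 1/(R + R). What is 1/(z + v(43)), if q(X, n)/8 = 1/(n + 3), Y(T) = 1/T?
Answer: -86/154111 ≈ -0.00055804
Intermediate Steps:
v(R) = 1/(2*R)
q(X, n) = 8/(3 + n) (q(X, n) = 8/(n + 3) = 8/(3 + n))
z = -1792 (z = (-4*7*22)*(8/(3 + 1/(-4))) = (-28*22)*(8/(3 - ¼)) = -4928/11/4 = -4928*4/11 = -616*32/11 = -1792)
1/(z + v(43)) = 1/(-1792 + (½)/43) = 1/(-1792 + (½)*(1/43)) = 1/(-1792 + 1/86) = 1/(-154111/86) = -86/154111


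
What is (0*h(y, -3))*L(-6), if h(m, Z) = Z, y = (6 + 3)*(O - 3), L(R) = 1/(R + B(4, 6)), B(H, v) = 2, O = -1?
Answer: 0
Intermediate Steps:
L(R) = 1/(2 + R) (L(R) = 1/(R + 2) = 1/(2 + R))
y = -36 (y = (6 + 3)*(-1 - 3) = 9*(-4) = -36)
(0*h(y, -3))*L(-6) = (0*(-3))/(2 - 6) = 0/(-4) = 0*(-1/4) = 0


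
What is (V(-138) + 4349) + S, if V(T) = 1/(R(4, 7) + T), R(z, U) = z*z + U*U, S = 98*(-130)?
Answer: -612544/73 ≈ -8391.0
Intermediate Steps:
S = -12740
R(z, U) = U² + z² (R(z, U) = z² + U² = U² + z²)
V(T) = 1/(65 + T) (V(T) = 1/((7² + 4²) + T) = 1/((49 + 16) + T) = 1/(65 + T))
(V(-138) + 4349) + S = (1/(65 - 138) + 4349) - 12740 = (1/(-73) + 4349) - 12740 = (-1/73 + 4349) - 12740 = 317476/73 - 12740 = -612544/73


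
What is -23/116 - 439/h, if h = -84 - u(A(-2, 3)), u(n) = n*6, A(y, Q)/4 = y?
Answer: 3131/261 ≈ 11.996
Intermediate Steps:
A(y, Q) = 4*y
u(n) = 6*n
h = -36 (h = -84 - 6*4*(-2) = -84 - 6*(-8) = -84 - 1*(-48) = -84 + 48 = -36)
-23/116 - 439/h = -23/116 - 439/(-36) = -23*1/116 - 439*(-1/36) = -23/116 + 439/36 = 3131/261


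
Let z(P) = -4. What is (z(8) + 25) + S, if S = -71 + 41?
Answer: -9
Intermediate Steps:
S = -30
(z(8) + 25) + S = (-4 + 25) - 30 = 21 - 30 = -9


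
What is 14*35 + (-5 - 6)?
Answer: 479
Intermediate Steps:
14*35 + (-5 - 6) = 490 - 11 = 479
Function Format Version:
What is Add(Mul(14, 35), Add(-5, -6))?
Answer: 479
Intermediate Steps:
Add(Mul(14, 35), Add(-5, -6)) = Add(490, -11) = 479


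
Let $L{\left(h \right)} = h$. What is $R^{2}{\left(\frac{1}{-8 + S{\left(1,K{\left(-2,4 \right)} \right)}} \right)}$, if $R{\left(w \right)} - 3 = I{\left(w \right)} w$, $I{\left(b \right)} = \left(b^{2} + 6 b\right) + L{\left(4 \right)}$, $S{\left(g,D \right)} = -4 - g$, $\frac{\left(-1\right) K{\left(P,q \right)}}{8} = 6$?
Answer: $\frac{35904064}{4826809} \approx 7.4385$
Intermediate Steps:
$K{\left(P,q \right)} = -48$ ($K{\left(P,q \right)} = \left(-8\right) 6 = -48$)
$I{\left(b \right)} = 4 + b^{2} + 6 b$ ($I{\left(b \right)} = \left(b^{2} + 6 b\right) + 4 = 4 + b^{2} + 6 b$)
$R{\left(w \right)} = 3 + w \left(4 + w^{2} + 6 w\right)$ ($R{\left(w \right)} = 3 + \left(4 + w^{2} + 6 w\right) w = 3 + w \left(4 + w^{2} + 6 w\right)$)
$R^{2}{\left(\frac{1}{-8 + S{\left(1,K{\left(-2,4 \right)} \right)}} \right)} = \left(3 + \frac{4 + \left(\frac{1}{-8 - 5}\right)^{2} + \frac{6}{-8 - 5}}{-8 - 5}\right)^{2} = \left(3 + \frac{4 + \left(\frac{1}{-13}\right)^{2} + \frac{6}{-13}}{-13}\right)^{2} = \left(3 - \frac{4 + \left(- \frac{1}{13}\right)^{2} + 6 \left(- \frac{1}{13}\right)}{13}\right)^{2} = \left(3 - \frac{4 + \frac{1}{169} - \frac{6}{13}}{13}\right)^{2} = \left(3 - \frac{599}{2197}\right)^{2} = \left(\frac{5992}{2197}\right)^{2} = \frac{35904064}{4826809}$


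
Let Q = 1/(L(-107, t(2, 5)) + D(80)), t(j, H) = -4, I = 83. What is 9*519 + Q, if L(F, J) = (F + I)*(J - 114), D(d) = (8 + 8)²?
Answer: 14424049/3088 ≈ 4671.0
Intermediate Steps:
D(d) = 256 (D(d) = 16² = 256)
L(F, J) = (-114 + J)*(83 + F) (L(F, J) = (F + 83)*(J - 114) = (83 + F)*(-114 + J) = (-114 + J)*(83 + F))
Q = 1/3088 (Q = 1/((-9462 - 114*(-107) + 83*(-4) - 107*(-4)) + 256) = 1/((-9462 + 12198 - 332 + 428) + 256) = 1/(2832 + 256) = 1/3088 ≈ 0.00032383)
9*519 + Q = 9*519 + 1/3088 = 4671 + 1/3088 = 14424049/3088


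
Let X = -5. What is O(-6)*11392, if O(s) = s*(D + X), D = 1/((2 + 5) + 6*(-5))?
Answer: 7928832/23 ≈ 3.4473e+5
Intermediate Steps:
D = -1/23 (D = 1/(7 - 30) = 1/(-23) = -1/23 ≈ -0.043478)
O(s) = -116*s/23 (O(s) = s*(-1/23 - 5) = s*(-116/23) = -116*s/23)
O(-6)*11392 = -116/23*(-6)*11392 = (696/23)*11392 = 7928832/23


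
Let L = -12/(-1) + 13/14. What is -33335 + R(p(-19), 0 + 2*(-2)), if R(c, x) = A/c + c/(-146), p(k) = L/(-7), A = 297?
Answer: -86745665467/2589748 ≈ -33496.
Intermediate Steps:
L = 181/14 (L = -12*(-1) + 13*(1/14) = 12 + 13/14 = 181/14 ≈ 12.929)
p(k) = -181/98 (p(k) = (181/14)/(-7) = (181/14)*(-1/7) = -181/98)
R(c, x) = 297/c - c/146 (R(c, x) = 297/c + c/(-146) = 297/c + c*(-1/146) = 297/c - c/146)
-33335 + R(p(-19), 0 + 2*(-2)) = -33335 + (297/(-181/98) - 1/146*(-181/98)) = -33335 + (297*(-98/181) + 181/14308) = -33335 + (-29106/181 + 181/14308) = -33335 - 416415887/2589748 = -86745665467/2589748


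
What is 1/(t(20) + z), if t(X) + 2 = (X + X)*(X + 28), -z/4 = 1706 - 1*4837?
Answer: 1/14442 ≈ 6.9242e-5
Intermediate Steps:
z = 12524 (z = -4*(1706 - 1*4837) = -4*(1706 - 4837) = -4*(-3131) = 12524)
t(X) = -2 + 2*X*(28 + X) (t(X) = -2 + (X + X)*(X + 28) = -2 + (2*X)*(28 + X) = -2 + 2*X*(28 + X))
1/(t(20) + z) = 1/((-2 + 2*20² + 56*20) + 12524) = 1/((-2 + 2*400 + 1120) + 12524) = 1/((-2 + 800 + 1120) + 12524) = 1/(1918 + 12524) = 1/14442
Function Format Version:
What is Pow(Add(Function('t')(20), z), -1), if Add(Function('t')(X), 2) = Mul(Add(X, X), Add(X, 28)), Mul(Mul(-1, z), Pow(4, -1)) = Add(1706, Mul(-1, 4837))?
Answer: Rational(1, 14442) ≈ 6.9242e-5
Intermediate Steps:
z = 12524 (z = Mul(-4, Add(1706, Mul(-1, 4837))) = Mul(-4, Add(1706, -4837)) = Mul(-4, -3131) = 12524)
Function('t')(X) = Add(-2, Mul(2, X, Add(28, X))) (Function('t')(X) = Add(-2, Mul(Add(X, X), Add(X, 28))) = Add(-2, Mul(Mul(2, X), Add(28, X))) = Add(-2, Mul(2, X, Add(28, X))))
Pow(Add(Function('t')(20), z), -1) = Pow(Add(Add(-2, Mul(2, Pow(20, 2)), Mul(56, 20)), 12524), -1) = Pow(Add(Add(-2, Mul(2, 400), 1120), 12524), -1) = Pow(Add(Add(-2, 800, 1120), 12524), -1) = Pow(Add(1918, 12524), -1) = Pow(14442, -1) = Rational(1, 14442)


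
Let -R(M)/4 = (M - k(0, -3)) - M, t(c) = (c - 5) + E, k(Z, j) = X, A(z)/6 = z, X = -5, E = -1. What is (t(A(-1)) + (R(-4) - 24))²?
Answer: 3136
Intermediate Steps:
A(z) = 6*z
k(Z, j) = -5
t(c) = -6 + c (t(c) = (c - 5) - 1 = (-5 + c) - 1 = -6 + c)
R(M) = -20 (R(M) = -4*((M - 1*(-5)) - M) = -4*((M + 5) - M) = -4*((5 + M) - M) = -4*5 = -20)
(t(A(-1)) + (R(-4) - 24))² = ((-6 + 6*(-1)) + (-20 - 24))² = ((-6 - 6) - 44)² = (-12 - 44)² = (-56)² = 3136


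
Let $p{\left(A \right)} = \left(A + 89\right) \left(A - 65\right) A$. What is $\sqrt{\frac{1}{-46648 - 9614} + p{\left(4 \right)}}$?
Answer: $\frac{i \sqrt{71829543773910}}{56262} \approx 150.64 i$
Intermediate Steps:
$p{\left(A \right)} = A \left(-65 + A\right) \left(89 + A\right)$ ($p{\left(A \right)} = \left(89 + A\right) \left(-65 + A\right) A = \left(-65 + A\right) \left(89 + A\right) A = A \left(-65 + A\right) \left(89 + A\right)$)
$\sqrt{\frac{1}{-46648 - 9614} + p{\left(4 \right)}} = \sqrt{\frac{1}{-46648 - 9614} + 4 \left(-5785 + 4^{2} + 24 \cdot 4\right)} = \sqrt{\frac{1}{-56262} + 4 \left(-5785 + 16 + 96\right)} = \sqrt{- \frac{1}{56262} + 4 \left(-5673\right)} = \sqrt{- \frac{1}{56262} - 22692} = \sqrt{- \frac{1276697305}{56262}} = \frac{i \sqrt{71829543773910}}{56262}$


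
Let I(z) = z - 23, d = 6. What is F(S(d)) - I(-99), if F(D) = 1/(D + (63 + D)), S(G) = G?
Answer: 9151/75 ≈ 122.01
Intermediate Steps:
I(z) = -23 + z
F(D) = 1/(63 + 2*D)
F(S(d)) - I(-99) = 1/(63 + 2*6) - (-23 - 99) = 1/(63 + 12) - 1*(-122) = 1/75 + 122 = 9151/75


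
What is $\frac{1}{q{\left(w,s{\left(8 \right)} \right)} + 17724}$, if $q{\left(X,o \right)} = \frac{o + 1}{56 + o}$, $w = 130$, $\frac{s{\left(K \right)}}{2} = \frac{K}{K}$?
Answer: $\frac{58}{1027995} \approx 5.6421 \cdot 10^{-5}$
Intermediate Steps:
$s{\left(K \right)} = 2$ ($s{\left(K \right)} = 2 \frac{K}{K} = 2 \cdot 1 = 2$)
$q{\left(X,o \right)} = \frac{1 + o}{56 + o}$
$\frac{1}{q{\left(w,s{\left(8 \right)} \right)} + 17724} = \frac{1}{\frac{1 + 2}{56 + 2} + 17724} = \frac{1}{\frac{1}{58} \cdot 3 + 17724} = \frac{1}{\frac{3}{58} + 17724} = \frac{1}{\frac{1027995}{58}} = \frac{58}{1027995}$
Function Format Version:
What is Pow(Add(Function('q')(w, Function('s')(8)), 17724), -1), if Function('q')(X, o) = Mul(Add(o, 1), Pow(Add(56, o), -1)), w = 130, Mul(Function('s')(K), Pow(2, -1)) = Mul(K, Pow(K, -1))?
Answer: Rational(58, 1027995) ≈ 5.6421e-5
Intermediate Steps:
Function('s')(K) = 2 (Function('s')(K) = Mul(2, Mul(K, Pow(K, -1))) = Mul(2, 1) = 2)
Function('q')(X, o) = Mul(Pow(Add(56, o), -1), Add(1, o)) (Function('q')(X, o) = Mul(Add(1, o), Pow(Add(56, o), -1)) = Mul(Pow(Add(56, o), -1), Add(1, o)))
Pow(Add(Function('q')(w, Function('s')(8)), 17724), -1) = Pow(Add(Mul(Pow(Add(56, 2), -1), Add(1, 2)), 17724), -1) = Pow(Add(Mul(Pow(58, -1), 3), 17724), -1) = Pow(Add(Mul(Rational(1, 58), 3), 17724), -1) = Pow(Add(Rational(3, 58), 17724), -1) = Pow(Rational(1027995, 58), -1) = Rational(58, 1027995)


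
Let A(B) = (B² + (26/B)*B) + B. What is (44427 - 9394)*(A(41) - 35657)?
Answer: -1187933997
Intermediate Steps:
A(B) = 26 + B + B² (A(B) = (B² + 26) + B = (26 + B²) + B = 26 + B + B²)
(44427 - 9394)*(A(41) - 35657) = (44427 - 9394)*((26 + 41 + 41²) - 35657) = 35033*((26 + 41 + 1681) - 35657) = 35033*(1748 - 35657) = 35033*(-33909) = -1187933997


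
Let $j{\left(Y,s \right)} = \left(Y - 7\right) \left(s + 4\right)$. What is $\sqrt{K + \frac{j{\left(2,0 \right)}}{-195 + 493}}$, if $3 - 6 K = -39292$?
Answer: $\frac{\sqrt{5234276130}}{894} \approx 80.927$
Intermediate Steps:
$j{\left(Y,s \right)} = \left(-7 + Y\right) \left(4 + s\right)$
$K = \frac{39295}{6}$ ($K = \frac{1}{2} - - \frac{19646}{3} = \frac{1}{2} + \frac{19646}{3} = \frac{39295}{6} \approx 6549.2$)
$\sqrt{K + \frac{j{\left(2,0 \right)}}{-195 + 493}} = \sqrt{\frac{39295}{6} + \frac{-28 - 0 + 4 \cdot 2 + 2 \cdot 0}{-195 + 493}} = \sqrt{\frac{39295}{6} + \frac{-28 + 0 + 8 + 0}{298}} = \sqrt{\frac{39295}{6} + \frac{1}{298} \left(-20\right)} = \sqrt{\frac{39295}{6} - \frac{10}{149}} = \sqrt{\frac{5854895}{894}} = \frac{\sqrt{5234276130}}{894}$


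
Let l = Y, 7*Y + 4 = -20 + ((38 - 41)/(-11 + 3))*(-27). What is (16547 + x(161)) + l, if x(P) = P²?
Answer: 339705/8 ≈ 42463.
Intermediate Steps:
Y = -39/8 (Y = -4/7 + (-20 + ((38 - 41)/(-11 + 3))*(-27))/7 = -4/7 + (-20 - 3/(-8)*(-27))/7 = -4/7 + (-20 - 3*(-⅛)*(-27))/7 = -4/7 + (-20 + (3/8)*(-27))/7 = -4/7 + (-20 - 81/8)/7 = -4/7 + (⅐)*(-241/8) = -4/7 - 241/56 = -39/8 ≈ -4.8750)
l = -39/8 ≈ -4.8750
(16547 + x(161)) + l = (16547 + 161²) - 39/8 = (16547 + 25921) - 39/8 = 42468 - 39/8 = 339705/8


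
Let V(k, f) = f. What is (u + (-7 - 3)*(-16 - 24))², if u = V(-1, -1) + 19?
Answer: 174724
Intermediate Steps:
u = 18 (u = -1 + 19 = 18)
(u + (-7 - 3)*(-16 - 24))² = (18 + (-7 - 3)*(-16 - 24))² = (18 - 10*(-40))² = (18 + 400)² = 418² = 174724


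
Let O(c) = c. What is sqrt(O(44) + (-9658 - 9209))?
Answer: I*sqrt(18823) ≈ 137.2*I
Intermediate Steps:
sqrt(O(44) + (-9658 - 9209)) = sqrt(44 + (-9658 - 9209)) = sqrt(44 - 18867) = sqrt(-18823) = I*sqrt(18823)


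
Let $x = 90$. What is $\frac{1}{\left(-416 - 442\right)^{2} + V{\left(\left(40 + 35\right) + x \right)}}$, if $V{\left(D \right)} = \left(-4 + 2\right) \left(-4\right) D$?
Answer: $\frac{1}{737484} \approx 1.356 \cdot 10^{-6}$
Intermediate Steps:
$V{\left(D \right)} = 8 D$ ($V{\left(D \right)} = \left(-2\right) \left(-4\right) D = 8 D$)
$\frac{1}{\left(-416 - 442\right)^{2} + V{\left(\left(40 + 35\right) + x \right)}} = \frac{1}{\left(-416 - 442\right)^{2} + 8 \left(\left(40 + 35\right) + 90\right)} = \frac{1}{\left(-858\right)^{2} + 8 \left(75 + 90\right)} = \frac{1}{736164 + 8 \cdot 165} = \frac{1}{736164 + 1320} = \frac{1}{737484}$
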